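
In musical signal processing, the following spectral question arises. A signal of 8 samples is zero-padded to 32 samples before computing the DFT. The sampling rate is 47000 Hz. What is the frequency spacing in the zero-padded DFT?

Original DFT: N = 8, resolution = f_s/N = 47000/8 = 5875 Hz
Zero-padded DFT: N = 32, resolution = f_s/N = 47000/32 = 5875/4 Hz
Zero-padding interpolates the spectrum (finer frequency grid)
but does NOT improve the true spectral resolution (ability to resolve close frequencies).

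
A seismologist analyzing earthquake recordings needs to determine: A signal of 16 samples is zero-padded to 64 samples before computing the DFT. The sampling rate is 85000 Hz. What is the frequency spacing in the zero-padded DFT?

Original DFT: N = 16, resolution = f_s/N = 85000/16 = 10625/2 Hz
Zero-padded DFT: N = 64, resolution = f_s/N = 85000/64 = 10625/8 Hz
Zero-padding interpolates the spectrum (finer frequency grid)
but does NOT improve the true spectral resolution (ability to resolve close frequencies).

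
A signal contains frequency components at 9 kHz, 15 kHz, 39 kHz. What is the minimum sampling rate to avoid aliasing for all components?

The highest frequency component is f_max = 39 kHz.
Nyquist rate = 2 * f_max = 2 * 39 kHz = 78 kHz.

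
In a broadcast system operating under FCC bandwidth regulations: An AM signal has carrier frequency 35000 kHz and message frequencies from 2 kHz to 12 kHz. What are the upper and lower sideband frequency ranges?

Upper sideband (USB) = fc + [fm_low, fm_high] = 35000 + [2, 12] = [35002, 35012] kHz
Lower sideband (LSB) = fc - [fm_high, fm_low] = 35000 - [12, 2] = [34988, 34998] kHz
Total occupied spectrum: 34988 kHz to 35012 kHz (plus carrier at 35000 kHz)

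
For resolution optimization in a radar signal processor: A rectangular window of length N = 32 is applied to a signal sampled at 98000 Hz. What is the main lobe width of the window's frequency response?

For a rectangular window of length N,
the main lobe width in frequency is 2*f_s/N.
= 2*98000/32 = 6125 Hz
This determines the minimum frequency separation for resolving two sinusoids.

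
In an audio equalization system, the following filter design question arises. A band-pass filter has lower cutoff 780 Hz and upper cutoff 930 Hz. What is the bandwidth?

Bandwidth = f_high - f_low
= 930 Hz - 780 Hz = 150 Hz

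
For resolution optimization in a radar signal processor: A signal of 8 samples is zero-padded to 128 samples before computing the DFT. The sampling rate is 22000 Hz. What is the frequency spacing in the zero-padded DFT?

Original DFT: N = 8, resolution = f_s/N = 22000/8 = 2750 Hz
Zero-padded DFT: N = 128, resolution = f_s/N = 22000/128 = 1375/8 Hz
Zero-padding interpolates the spectrum (finer frequency grid)
but does NOT improve the true spectral resolution (ability to resolve close frequencies).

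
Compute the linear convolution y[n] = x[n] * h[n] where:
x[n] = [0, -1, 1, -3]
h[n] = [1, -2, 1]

y[n] = sum_k x[k]*h[n-k]. Output length = len(x) + len(h) - 1 = 4 + 3 - 1 = 6.
y[0] = 0*1 = 0
y[1] = -1*1 + 0*-2 = -1
y[2] = 1*1 + -1*-2 + 0*1 = 3
y[3] = -3*1 + 1*-2 + -1*1 = -6
y[4] = -3*-2 + 1*1 = 7
y[5] = -3*1 = -3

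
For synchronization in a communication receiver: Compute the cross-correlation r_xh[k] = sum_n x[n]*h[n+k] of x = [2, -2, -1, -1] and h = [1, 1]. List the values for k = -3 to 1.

Both sequences indexed from 0 and zero outside their support.
Lags with overlap: k = -3 to 1.
  r_xh[-3] = x[3]*h[0] = -1
  r_xh[-2] = x[2]*h[0] + x[3]*h[1] = -2
  r_xh[-1] = x[1]*h[0] + x[2]*h[1] = -3
  r_xh[0] = x[0]*h[0] + x[1]*h[1] = 0
  r_xh[1] = x[0]*h[1] = 2
r_xh = [-1, -2, -3, 0, 2] (for k = -3, ..., 1)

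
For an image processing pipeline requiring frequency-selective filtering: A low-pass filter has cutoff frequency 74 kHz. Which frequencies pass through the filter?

A low-pass filter passes all frequencies below the cutoff frequency 74 kHz and attenuates higher frequencies.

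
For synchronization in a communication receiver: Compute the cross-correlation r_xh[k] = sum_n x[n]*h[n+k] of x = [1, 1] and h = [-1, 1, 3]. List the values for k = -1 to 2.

Both sequences indexed from 0 and zero outside their support.
Lags with overlap: k = -1 to 2.
  r_xh[-1] = x[1]*h[0] = -1
  r_xh[0] = x[0]*h[0] + x[1]*h[1] = 0
  r_xh[1] = x[0]*h[1] + x[1]*h[2] = 4
  r_xh[2] = x[0]*h[2] = 3
r_xh = [-1, 0, 4, 3] (for k = -1, ..., 2)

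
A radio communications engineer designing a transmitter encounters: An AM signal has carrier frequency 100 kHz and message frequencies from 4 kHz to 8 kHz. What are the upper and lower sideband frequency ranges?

Upper sideband (USB) = fc + [fm_low, fm_high] = 100 + [4, 8] = [104, 108] kHz
Lower sideband (LSB) = fc - [fm_high, fm_low] = 100 - [8, 4] = [92, 96] kHz
Total occupied spectrum: 92 kHz to 108 kHz (plus carrier at 100 kHz)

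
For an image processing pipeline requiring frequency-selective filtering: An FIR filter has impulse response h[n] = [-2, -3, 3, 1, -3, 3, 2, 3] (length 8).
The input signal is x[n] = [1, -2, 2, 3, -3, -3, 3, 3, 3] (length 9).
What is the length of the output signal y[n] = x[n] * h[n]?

For linear convolution, the output length is:
len(y) = len(x) + len(h) - 1 = 9 + 8 - 1 = 16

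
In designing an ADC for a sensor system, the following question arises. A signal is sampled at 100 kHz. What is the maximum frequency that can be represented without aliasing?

The maximum frequency that can be represented without aliasing
is the Nyquist frequency: f_max = f_s / 2 = 100 kHz / 2 = 50 kHz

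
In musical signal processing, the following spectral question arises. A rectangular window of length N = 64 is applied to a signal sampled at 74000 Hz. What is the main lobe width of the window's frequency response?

For a rectangular window of length N,
the main lobe width in frequency is 2*f_s/N.
= 2*74000/64 = 4625/2 Hz
This determines the minimum frequency separation for resolving two sinusoids.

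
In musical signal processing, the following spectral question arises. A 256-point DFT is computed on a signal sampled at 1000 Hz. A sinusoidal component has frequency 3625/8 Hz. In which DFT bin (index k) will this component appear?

DFT frequency resolution = f_s/N = 1000/256 = 125/32 Hz
Bin index k = f_signal / resolution = 3625/8 / 125/32 = 116
The signal frequency 3625/8 Hz falls in DFT bin k = 116.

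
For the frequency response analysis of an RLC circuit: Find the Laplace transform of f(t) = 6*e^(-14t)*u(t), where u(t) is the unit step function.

Standard Laplace transform pair:
e^(-at)*u(t) <-> 1/(s+a)
With a = 14: L{6*e^(-14t)*u(t)} = 6/(s+14), ROC: Re(s) > -14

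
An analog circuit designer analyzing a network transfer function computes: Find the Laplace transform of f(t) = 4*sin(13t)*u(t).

Standard pair: sin(wt)*u(t) <-> w/(s^2+w^2)
With w = 13: L{4*sin(13t)*u(t)} = 52/(s^2+169)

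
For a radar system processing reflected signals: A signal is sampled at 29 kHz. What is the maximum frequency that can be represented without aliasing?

The maximum frequency that can be represented without aliasing
is the Nyquist frequency: f_max = f_s / 2 = 29 kHz / 2 = 29/2 kHz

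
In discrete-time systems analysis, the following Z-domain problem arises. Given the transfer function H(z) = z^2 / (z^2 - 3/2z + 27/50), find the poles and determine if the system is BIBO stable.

Poles are roots of the denominator: z^2 - 3/2z + 27/50 = 0.
Quadratic formula: z = [-(-3/2) +/- sqrt((-3/2)^2 - 4*(27/50))] / 2
Discriminant = 9/4 - 54/25 = 9/100; sqrt = 3/10.
z = (3/2 +/- 3/10) / 2 => z = 9/10 or z = 3/5.
|p1| = 3/5, |p2| = 9/10.
For BIBO stability, all poles must lie inside the unit circle (|p| < 1).
System is STABLE since both |p| < 1.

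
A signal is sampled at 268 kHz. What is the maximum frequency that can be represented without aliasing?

The maximum frequency that can be represented without aliasing
is the Nyquist frequency: f_max = f_s / 2 = 268 kHz / 2 = 134 kHz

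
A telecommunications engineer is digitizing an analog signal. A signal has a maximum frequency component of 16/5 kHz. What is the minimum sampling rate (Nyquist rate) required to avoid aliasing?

By the Nyquist-Shannon sampling theorem,
the minimum sampling rate (Nyquist rate) must be at least 2 * f_max.
Nyquist rate = 2 * 16/5 kHz = 32/5 kHz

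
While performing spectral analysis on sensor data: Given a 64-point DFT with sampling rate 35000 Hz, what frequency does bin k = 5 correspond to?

The frequency of DFT bin k is: f_k = k * f_s / N
f_5 = 5 * 35000 / 64 = 21875/8 Hz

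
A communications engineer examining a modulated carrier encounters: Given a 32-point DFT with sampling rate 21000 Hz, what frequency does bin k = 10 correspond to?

The frequency of DFT bin k is: f_k = k * f_s / N
f_10 = 10 * 21000 / 32 = 13125/2 Hz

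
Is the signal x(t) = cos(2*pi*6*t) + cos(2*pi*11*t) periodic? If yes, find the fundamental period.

f1 = 6 Hz, f2 = 11 Hz
Period T1 = 1/6, T2 = 1/11
Ratio T1/T2 = 11/6, which is rational.
The signal is periodic with fundamental period T = 1/GCD(6,11) = 1 s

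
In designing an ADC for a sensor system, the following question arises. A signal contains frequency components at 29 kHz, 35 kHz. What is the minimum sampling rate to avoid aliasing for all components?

The highest frequency component is f_max = 35 kHz.
Nyquist rate = 2 * f_max = 2 * 35 kHz = 70 kHz.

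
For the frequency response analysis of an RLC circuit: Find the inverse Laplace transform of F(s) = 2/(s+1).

Standard pair: k/(s+a) <-> k*e^(-at)*u(t)
With k=2, a=1: f(t) = 2*e^(-t)*u(t)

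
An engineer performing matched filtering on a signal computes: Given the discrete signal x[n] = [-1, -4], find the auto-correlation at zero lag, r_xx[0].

The auto-correlation at zero lag r_xx[0] equals the signal energy.
r_xx[0] = sum of x[n]^2 = (-1)^2 + (-4)^2
= 1 + 16 = 17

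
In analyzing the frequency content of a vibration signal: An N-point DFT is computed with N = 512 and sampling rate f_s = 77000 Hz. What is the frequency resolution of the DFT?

DFT frequency resolution = f_s / N
= 77000 / 512 = 9625/64 Hz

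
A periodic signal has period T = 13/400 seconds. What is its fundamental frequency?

The fundamental frequency is the reciprocal of the period.
f = 1/T = 1/(13/400) = 400/13 Hz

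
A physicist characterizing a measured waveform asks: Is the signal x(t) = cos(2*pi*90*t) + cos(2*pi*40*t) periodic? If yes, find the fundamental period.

f1 = 90 Hz, f2 = 40 Hz
Period T1 = 1/90, T2 = 1/40
Ratio T1/T2 = 40/90, which is rational.
The signal is periodic with fundamental period T = 1/GCD(90,40) = 1/10 s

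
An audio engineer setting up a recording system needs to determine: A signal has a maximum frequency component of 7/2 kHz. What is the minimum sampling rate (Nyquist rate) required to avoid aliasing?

By the Nyquist-Shannon sampling theorem,
the minimum sampling rate (Nyquist rate) must be at least 2 * f_max.
Nyquist rate = 2 * 7/2 kHz = 7 kHz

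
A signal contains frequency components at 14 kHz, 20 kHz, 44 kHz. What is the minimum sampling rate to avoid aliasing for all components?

The highest frequency component is f_max = 44 kHz.
Nyquist rate = 2 * f_max = 2 * 44 kHz = 88 kHz.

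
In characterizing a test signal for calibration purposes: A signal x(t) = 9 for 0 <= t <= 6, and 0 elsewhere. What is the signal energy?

Energy = integral of |x(t)|^2 dt over the signal duration
= 9^2 * 6 = 81 * 6 = 486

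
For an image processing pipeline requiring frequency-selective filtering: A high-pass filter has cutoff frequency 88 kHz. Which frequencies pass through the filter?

A high-pass filter passes all frequencies above the cutoff frequency 88 kHz and attenuates lower frequencies.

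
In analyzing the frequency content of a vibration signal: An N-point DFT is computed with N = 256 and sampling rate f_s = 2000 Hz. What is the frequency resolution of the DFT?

DFT frequency resolution = f_s / N
= 2000 / 256 = 125/16 Hz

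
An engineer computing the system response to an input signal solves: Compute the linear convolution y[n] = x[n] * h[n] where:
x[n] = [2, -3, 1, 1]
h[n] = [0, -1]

y[n] = sum_k x[k]*h[n-k]. Output length = len(x) + len(h) - 1 = 4 + 2 - 1 = 5.
y[0] = 2*0 = 0
y[1] = -3*0 + 2*-1 = -2
y[2] = 1*0 + -3*-1 = 3
y[3] = 1*0 + 1*-1 = -1
y[4] = 1*-1 = -1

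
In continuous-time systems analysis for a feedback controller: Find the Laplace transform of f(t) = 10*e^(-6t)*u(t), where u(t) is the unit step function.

Standard Laplace transform pair:
e^(-at)*u(t) <-> 1/(s+a)
With a = 6: L{10*e^(-6t)*u(t)} = 10/(s+6), ROC: Re(s) > -6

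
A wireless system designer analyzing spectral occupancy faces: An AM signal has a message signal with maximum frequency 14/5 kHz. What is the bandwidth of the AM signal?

In AM (double-sideband), the bandwidth is twice the message frequency.
BW = 2 * f_m = 2 * 14/5 kHz = 28/5 kHz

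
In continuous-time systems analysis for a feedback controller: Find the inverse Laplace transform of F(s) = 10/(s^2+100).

Standard pair: w/(s^2+w^2) <-> sin(wt)*u(t)
Recognize w^2 = 100, so w = 10; numerator 10 = 1*10.
f(t) = sin(10t)*u(t)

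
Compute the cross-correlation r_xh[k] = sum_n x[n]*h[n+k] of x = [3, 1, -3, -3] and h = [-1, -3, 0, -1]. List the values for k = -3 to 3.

Both sequences indexed from 0 and zero outside their support.
Lags with overlap: k = -3 to 3.
  r_xh[-3] = x[3]*h[0] = 3
  r_xh[-2] = x[2]*h[0] + x[3]*h[1] = 12
  r_xh[-1] = x[1]*h[0] + x[2]*h[1] + x[3]*h[2] = 8
  r_xh[0] = x[0]*h[0] + x[1]*h[1] + x[2]*h[2] + x[3]*h[3] = -3
  r_xh[1] = x[0]*h[1] + x[1]*h[2] + x[2]*h[3] = -6
  r_xh[2] = x[0]*h[2] + x[1]*h[3] = -1
  r_xh[3] = x[0]*h[3] = -3
r_xh = [3, 12, 8, -3, -6, -1, -3] (for k = -3, ..., 3)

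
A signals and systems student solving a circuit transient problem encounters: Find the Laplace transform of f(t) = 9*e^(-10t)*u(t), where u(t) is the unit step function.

Standard Laplace transform pair:
e^(-at)*u(t) <-> 1/(s+a)
With a = 10: L{9*e^(-10t)*u(t)} = 9/(s+10), ROC: Re(s) > -10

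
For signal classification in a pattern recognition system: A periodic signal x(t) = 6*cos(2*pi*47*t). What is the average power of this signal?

Average power of A*cos(wt) is A^2/2.
P = 6^2 / 2 = 36/2 = 18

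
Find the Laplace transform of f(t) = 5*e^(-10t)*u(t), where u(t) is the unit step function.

Standard Laplace transform pair:
e^(-at)*u(t) <-> 1/(s+a)
With a = 10: L{5*e^(-10t)*u(t)} = 5/(s+10), ROC: Re(s) > -10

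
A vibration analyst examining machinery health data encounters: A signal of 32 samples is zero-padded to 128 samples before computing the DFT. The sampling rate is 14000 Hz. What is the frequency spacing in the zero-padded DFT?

Original DFT: N = 32, resolution = f_s/N = 14000/32 = 875/2 Hz
Zero-padded DFT: N = 128, resolution = f_s/N = 14000/128 = 875/8 Hz
Zero-padding interpolates the spectrum (finer frequency grid)
but does NOT improve the true spectral resolution (ability to resolve close frequencies).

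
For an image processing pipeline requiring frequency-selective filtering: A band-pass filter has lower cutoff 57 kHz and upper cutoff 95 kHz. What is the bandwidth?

Bandwidth = f_high - f_low
= 95 kHz - 57 kHz = 38 kHz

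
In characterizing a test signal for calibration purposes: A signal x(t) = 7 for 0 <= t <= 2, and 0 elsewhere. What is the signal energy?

Energy = integral of |x(t)|^2 dt over the signal duration
= 7^2 * 2 = 49 * 2 = 98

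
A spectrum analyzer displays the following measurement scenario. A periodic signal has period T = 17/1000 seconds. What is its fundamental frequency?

The fundamental frequency is the reciprocal of the period.
f = 1/T = 1/(17/1000) = 1000/17 Hz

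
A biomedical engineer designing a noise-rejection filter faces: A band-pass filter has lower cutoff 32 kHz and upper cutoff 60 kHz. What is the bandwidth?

Bandwidth = f_high - f_low
= 60 kHz - 32 kHz = 28 kHz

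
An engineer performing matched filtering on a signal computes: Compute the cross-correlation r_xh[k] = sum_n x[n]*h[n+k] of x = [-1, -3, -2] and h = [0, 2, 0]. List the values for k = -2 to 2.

Both sequences indexed from 0 and zero outside their support.
Lags with overlap: k = -2 to 2.
  r_xh[-2] = x[2]*h[0] = 0
  r_xh[-1] = x[1]*h[0] + x[2]*h[1] = -4
  r_xh[0] = x[0]*h[0] + x[1]*h[1] + x[2]*h[2] = -6
  r_xh[1] = x[0]*h[1] + x[1]*h[2] = -2
  r_xh[2] = x[0]*h[2] = 0
r_xh = [0, -4, -6, -2, 0] (for k = -2, ..., 2)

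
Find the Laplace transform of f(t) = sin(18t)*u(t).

Standard pair: sin(wt)*u(t) <-> w/(s^2+w^2)
With w = 18: L{sin(18t)*u(t)} = 18/(s^2+324)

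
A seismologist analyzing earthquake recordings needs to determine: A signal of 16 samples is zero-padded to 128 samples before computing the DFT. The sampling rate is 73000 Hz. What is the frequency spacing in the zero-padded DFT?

Original DFT: N = 16, resolution = f_s/N = 73000/16 = 9125/2 Hz
Zero-padded DFT: N = 128, resolution = f_s/N = 73000/128 = 9125/16 Hz
Zero-padding interpolates the spectrum (finer frequency grid)
but does NOT improve the true spectral resolution (ability to resolve close frequencies).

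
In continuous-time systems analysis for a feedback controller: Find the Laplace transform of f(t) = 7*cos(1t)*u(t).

Standard pair: cos(wt)*u(t) <-> s/(s^2+w^2)
With w = 1: L{7*cos(1t)*u(t)} = 7s/(s^2+1)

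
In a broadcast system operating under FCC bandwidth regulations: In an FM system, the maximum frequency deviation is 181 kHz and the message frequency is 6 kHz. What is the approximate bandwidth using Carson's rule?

Carson's rule: BW = 2*(delta_f + f_m)
= 2*(181 + 6) kHz = 374 kHz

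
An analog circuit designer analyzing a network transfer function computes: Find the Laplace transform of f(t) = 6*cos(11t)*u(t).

Standard pair: cos(wt)*u(t) <-> s/(s^2+w^2)
With w = 11: L{6*cos(11t)*u(t)} = 6s/(s^2+121)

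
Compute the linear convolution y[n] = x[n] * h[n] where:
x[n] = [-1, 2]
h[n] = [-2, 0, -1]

y[n] = sum_k x[k]*h[n-k]. Output length = len(x) + len(h) - 1 = 2 + 3 - 1 = 4.
y[0] = -1*-2 = 2
y[1] = 2*-2 + -1*0 = -4
y[2] = 2*0 + -1*-1 = 1
y[3] = 2*-1 = -2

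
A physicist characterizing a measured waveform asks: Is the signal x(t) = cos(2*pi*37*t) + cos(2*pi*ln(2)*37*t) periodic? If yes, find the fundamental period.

f1 = 37 Hz, f2 = 37*ln(2) Hz
Ratio f2/f1 = ln(2), which is irrational.
Since the frequency ratio is irrational, no common period exists.
The signal is not periodic.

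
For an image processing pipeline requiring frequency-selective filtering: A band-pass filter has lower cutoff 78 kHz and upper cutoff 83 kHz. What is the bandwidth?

Bandwidth = f_high - f_low
= 83 kHz - 78 kHz = 5 kHz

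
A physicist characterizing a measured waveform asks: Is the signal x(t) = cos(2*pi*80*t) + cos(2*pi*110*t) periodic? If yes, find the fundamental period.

f1 = 80 Hz, f2 = 110 Hz
Period T1 = 1/80, T2 = 1/110
Ratio T1/T2 = 110/80, which is rational.
The signal is periodic with fundamental period T = 1/GCD(80,110) = 1/10 s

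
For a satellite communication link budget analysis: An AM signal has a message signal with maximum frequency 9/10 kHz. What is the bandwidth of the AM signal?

In AM (double-sideband), the bandwidth is twice the message frequency.
BW = 2 * f_m = 2 * 9/10 kHz = 9/5 kHz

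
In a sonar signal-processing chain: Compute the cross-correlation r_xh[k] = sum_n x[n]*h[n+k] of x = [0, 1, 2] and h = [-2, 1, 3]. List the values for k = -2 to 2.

Both sequences indexed from 0 and zero outside their support.
Lags with overlap: k = -2 to 2.
  r_xh[-2] = x[2]*h[0] = -4
  r_xh[-1] = x[1]*h[0] + x[2]*h[1] = 0
  r_xh[0] = x[0]*h[0] + x[1]*h[1] + x[2]*h[2] = 7
  r_xh[1] = x[0]*h[1] + x[1]*h[2] = 3
  r_xh[2] = x[0]*h[2] = 0
r_xh = [-4, 0, 7, 3, 0] (for k = -2, ..., 2)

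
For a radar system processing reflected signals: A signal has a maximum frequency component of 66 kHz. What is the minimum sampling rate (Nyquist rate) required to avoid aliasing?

By the Nyquist-Shannon sampling theorem,
the minimum sampling rate (Nyquist rate) must be at least 2 * f_max.
Nyquist rate = 2 * 66 kHz = 132 kHz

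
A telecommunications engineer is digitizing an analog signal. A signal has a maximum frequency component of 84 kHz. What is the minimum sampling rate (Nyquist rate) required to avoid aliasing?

By the Nyquist-Shannon sampling theorem,
the minimum sampling rate (Nyquist rate) must be at least 2 * f_max.
Nyquist rate = 2 * 84 kHz = 168 kHz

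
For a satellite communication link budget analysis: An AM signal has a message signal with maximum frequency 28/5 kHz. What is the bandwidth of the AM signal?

In AM (double-sideband), the bandwidth is twice the message frequency.
BW = 2 * f_m = 2 * 28/5 kHz = 56/5 kHz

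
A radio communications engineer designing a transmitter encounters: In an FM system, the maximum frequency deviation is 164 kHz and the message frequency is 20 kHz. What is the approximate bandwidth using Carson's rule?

Carson's rule: BW = 2*(delta_f + f_m)
= 2*(164 + 20) kHz = 368 kHz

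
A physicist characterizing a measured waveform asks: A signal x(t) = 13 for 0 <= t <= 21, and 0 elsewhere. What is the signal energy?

Energy = integral of |x(t)|^2 dt over the signal duration
= 13^2 * 21 = 169 * 21 = 3549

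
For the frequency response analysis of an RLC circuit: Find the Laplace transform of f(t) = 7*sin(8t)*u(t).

Standard pair: sin(wt)*u(t) <-> w/(s^2+w^2)
With w = 8: L{7*sin(8t)*u(t)} = 56/(s^2+64)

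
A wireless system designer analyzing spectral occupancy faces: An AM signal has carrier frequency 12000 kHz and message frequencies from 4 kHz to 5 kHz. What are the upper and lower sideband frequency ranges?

Upper sideband (USB) = fc + [fm_low, fm_high] = 12000 + [4, 5] = [12004, 12005] kHz
Lower sideband (LSB) = fc - [fm_high, fm_low] = 12000 - [5, 4] = [11995, 11996] kHz
Total occupied spectrum: 11995 kHz to 12005 kHz (plus carrier at 12000 kHz)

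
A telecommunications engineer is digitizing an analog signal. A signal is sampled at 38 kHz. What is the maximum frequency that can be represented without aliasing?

The maximum frequency that can be represented without aliasing
is the Nyquist frequency: f_max = f_s / 2 = 38 kHz / 2 = 19 kHz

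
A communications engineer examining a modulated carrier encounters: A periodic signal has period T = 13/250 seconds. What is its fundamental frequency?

The fundamental frequency is the reciprocal of the period.
f = 1/T = 1/(13/250) = 250/13 Hz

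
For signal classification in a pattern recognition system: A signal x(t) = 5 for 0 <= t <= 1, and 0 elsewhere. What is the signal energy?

Energy = integral of |x(t)|^2 dt over the signal duration
= 5^2 * 1 = 25 * 1 = 25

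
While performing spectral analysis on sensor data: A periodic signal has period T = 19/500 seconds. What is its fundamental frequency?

The fundamental frequency is the reciprocal of the period.
f = 1/T = 1/(19/500) = 500/19 Hz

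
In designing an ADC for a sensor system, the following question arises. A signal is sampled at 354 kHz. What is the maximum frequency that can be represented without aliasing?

The maximum frequency that can be represented without aliasing
is the Nyquist frequency: f_max = f_s / 2 = 354 kHz / 2 = 177 kHz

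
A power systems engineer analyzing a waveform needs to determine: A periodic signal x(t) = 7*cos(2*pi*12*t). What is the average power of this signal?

Average power of A*cos(wt) is A^2/2.
P = 7^2 / 2 = 49/2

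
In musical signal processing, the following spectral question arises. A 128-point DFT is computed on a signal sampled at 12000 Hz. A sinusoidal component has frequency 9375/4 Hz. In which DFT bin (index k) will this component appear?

DFT frequency resolution = f_s/N = 12000/128 = 375/4 Hz
Bin index k = f_signal / resolution = 9375/4 / 375/4 = 25
The signal frequency 9375/4 Hz falls in DFT bin k = 25.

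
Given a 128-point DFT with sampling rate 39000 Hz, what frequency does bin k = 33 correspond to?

The frequency of DFT bin k is: f_k = k * f_s / N
f_33 = 33 * 39000 / 128 = 160875/16 Hz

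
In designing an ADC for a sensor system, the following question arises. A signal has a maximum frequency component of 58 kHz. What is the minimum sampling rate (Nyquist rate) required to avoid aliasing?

By the Nyquist-Shannon sampling theorem,
the minimum sampling rate (Nyquist rate) must be at least 2 * f_max.
Nyquist rate = 2 * 58 kHz = 116 kHz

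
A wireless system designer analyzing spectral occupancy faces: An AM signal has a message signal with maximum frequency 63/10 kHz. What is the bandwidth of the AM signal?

In AM (double-sideband), the bandwidth is twice the message frequency.
BW = 2 * f_m = 2 * 63/10 kHz = 63/5 kHz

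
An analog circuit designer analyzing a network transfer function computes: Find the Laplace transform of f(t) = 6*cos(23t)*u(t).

Standard pair: cos(wt)*u(t) <-> s/(s^2+w^2)
With w = 23: L{6*cos(23t)*u(t)} = 6s/(s^2+529)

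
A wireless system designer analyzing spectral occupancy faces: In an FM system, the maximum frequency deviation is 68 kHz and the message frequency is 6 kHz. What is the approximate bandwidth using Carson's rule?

Carson's rule: BW = 2*(delta_f + f_m)
= 2*(68 + 6) kHz = 148 kHz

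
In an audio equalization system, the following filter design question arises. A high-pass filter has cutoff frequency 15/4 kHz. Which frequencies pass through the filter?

A high-pass filter passes all frequencies above the cutoff frequency 15/4 kHz and attenuates lower frequencies.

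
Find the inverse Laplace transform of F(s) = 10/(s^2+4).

Standard pair: w/(s^2+w^2) <-> sin(wt)*u(t)
Recognize w^2 = 4, so w = 2; numerator 10 = 5*2.
f(t) = 5*sin(2t)*u(t)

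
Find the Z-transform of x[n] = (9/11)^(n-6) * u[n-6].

Time-shifting property: if X(z) = Z{x[n]}, then Z{x[n-d]} = z^(-d) * X(z)
X(z) = z/(z - 9/11) for x[n] = (9/11)^n * u[n]
Z{x[n-6]} = z^(-6) * z/(z - 9/11) = z^(-5)/(z - 9/11)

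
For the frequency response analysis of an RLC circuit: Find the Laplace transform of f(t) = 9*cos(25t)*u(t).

Standard pair: cos(wt)*u(t) <-> s/(s^2+w^2)
With w = 25: L{9*cos(25t)*u(t)} = 9s/(s^2+625)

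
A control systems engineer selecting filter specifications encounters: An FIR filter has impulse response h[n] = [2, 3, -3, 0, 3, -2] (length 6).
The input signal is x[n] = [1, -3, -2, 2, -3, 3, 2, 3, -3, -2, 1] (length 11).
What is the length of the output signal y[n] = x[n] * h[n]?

For linear convolution, the output length is:
len(y) = len(x) + len(h) - 1 = 11 + 6 - 1 = 16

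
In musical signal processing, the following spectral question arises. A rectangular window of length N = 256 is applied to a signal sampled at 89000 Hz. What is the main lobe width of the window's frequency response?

For a rectangular window of length N,
the main lobe width in frequency is 2*f_s/N.
= 2*89000/256 = 11125/16 Hz
This determines the minimum frequency separation for resolving two sinusoids.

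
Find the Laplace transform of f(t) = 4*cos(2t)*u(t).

Standard pair: cos(wt)*u(t) <-> s/(s^2+w^2)
With w = 2: L{4*cos(2t)*u(t)} = 4s/(s^2+4)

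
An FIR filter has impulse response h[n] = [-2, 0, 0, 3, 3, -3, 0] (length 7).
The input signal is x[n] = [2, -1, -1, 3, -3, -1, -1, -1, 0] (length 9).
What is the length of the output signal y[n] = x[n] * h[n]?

For linear convolution, the output length is:
len(y) = len(x) + len(h) - 1 = 9 + 7 - 1 = 15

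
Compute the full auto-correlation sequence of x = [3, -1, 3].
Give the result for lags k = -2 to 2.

r_xx[k] = sum_m x[m]*x[m+k], indexed from 0, for k = -2 to 2:
  r_xx[-2] = x[2]*x[0] = 9
  r_xx[-1] = x[1]*x[0] + x[2]*x[1] = -6
  r_xx[0] = x[0]*x[0] + x[1]*x[1] + x[2]*x[2] = 19
  r_xx[1] = x[0]*x[1] + x[1]*x[2] = -6
  r_xx[2] = x[0]*x[2] = 9
r_xx = [9, -6, 19, -6, 9]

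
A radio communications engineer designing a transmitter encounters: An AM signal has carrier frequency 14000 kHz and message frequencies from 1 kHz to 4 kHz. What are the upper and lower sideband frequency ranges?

Upper sideband (USB) = fc + [fm_low, fm_high] = 14000 + [1, 4] = [14001, 14004] kHz
Lower sideband (LSB) = fc - [fm_high, fm_low] = 14000 - [4, 1] = [13996, 13999] kHz
Total occupied spectrum: 13996 kHz to 14004 kHz (plus carrier at 14000 kHz)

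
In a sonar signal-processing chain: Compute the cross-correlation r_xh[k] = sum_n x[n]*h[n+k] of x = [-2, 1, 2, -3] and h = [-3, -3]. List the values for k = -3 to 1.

Both sequences indexed from 0 and zero outside their support.
Lags with overlap: k = -3 to 1.
  r_xh[-3] = x[3]*h[0] = 9
  r_xh[-2] = x[2]*h[0] + x[3]*h[1] = 3
  r_xh[-1] = x[1]*h[0] + x[2]*h[1] = -9
  r_xh[0] = x[0]*h[0] + x[1]*h[1] = 3
  r_xh[1] = x[0]*h[1] = 6
r_xh = [9, 3, -9, 3, 6] (for k = -3, ..., 1)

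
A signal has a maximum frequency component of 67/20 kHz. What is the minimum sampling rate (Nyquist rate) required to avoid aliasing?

By the Nyquist-Shannon sampling theorem,
the minimum sampling rate (Nyquist rate) must be at least 2 * f_max.
Nyquist rate = 2 * 67/20 kHz = 67/10 kHz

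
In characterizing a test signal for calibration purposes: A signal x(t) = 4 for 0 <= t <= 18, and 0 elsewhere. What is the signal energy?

Energy = integral of |x(t)|^2 dt over the signal duration
= 4^2 * 18 = 16 * 18 = 288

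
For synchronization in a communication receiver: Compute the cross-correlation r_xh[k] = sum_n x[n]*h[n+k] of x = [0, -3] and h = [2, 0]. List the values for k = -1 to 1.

Both sequences indexed from 0 and zero outside their support.
Lags with overlap: k = -1 to 1.
  r_xh[-1] = x[1]*h[0] = -6
  r_xh[0] = x[0]*h[0] + x[1]*h[1] = 0
  r_xh[1] = x[0]*h[1] = 0
r_xh = [-6, 0, 0] (for k = -1, ..., 1)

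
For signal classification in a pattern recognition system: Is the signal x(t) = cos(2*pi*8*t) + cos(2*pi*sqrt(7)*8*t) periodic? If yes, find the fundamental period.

f1 = 8 Hz, f2 = 8*sqrt(7) Hz
Ratio f2/f1 = sqrt(7), which is irrational.
Since the frequency ratio is irrational, no common period exists.
The signal is not periodic.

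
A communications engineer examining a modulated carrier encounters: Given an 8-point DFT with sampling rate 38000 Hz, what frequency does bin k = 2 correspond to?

The frequency of DFT bin k is: f_k = k * f_s / N
f_2 = 2 * 38000 / 8 = 9500 Hz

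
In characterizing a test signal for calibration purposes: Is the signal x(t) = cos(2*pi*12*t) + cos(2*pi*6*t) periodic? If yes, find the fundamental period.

f1 = 12 Hz, f2 = 6 Hz
Period T1 = 1/12, T2 = 1/6
Ratio T1/T2 = 6/12, which is rational.
The signal is periodic with fundamental period T = 1/GCD(12,6) = 1/6 s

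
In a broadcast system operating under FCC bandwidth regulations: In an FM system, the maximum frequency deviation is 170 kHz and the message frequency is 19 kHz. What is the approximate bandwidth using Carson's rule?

Carson's rule: BW = 2*(delta_f + f_m)
= 2*(170 + 19) kHz = 378 kHz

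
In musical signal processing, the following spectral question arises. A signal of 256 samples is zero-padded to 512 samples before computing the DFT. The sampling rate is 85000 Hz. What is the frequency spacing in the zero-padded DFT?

Original DFT: N = 256, resolution = f_s/N = 85000/256 = 10625/32 Hz
Zero-padded DFT: N = 512, resolution = f_s/N = 85000/512 = 10625/64 Hz
Zero-padding interpolates the spectrum (finer frequency grid)
but does NOT improve the true spectral resolution (ability to resolve close frequencies).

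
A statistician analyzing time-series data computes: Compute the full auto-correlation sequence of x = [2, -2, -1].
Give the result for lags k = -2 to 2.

r_xx[k] = sum_m x[m]*x[m+k], indexed from 0, for k = -2 to 2:
  r_xx[-2] = x[2]*x[0] = -2
  r_xx[-1] = x[1]*x[0] + x[2]*x[1] = -2
  r_xx[0] = x[0]*x[0] + x[1]*x[1] + x[2]*x[2] = 9
  r_xx[1] = x[0]*x[1] + x[1]*x[2] = -2
  r_xx[2] = x[0]*x[2] = -2
r_xx = [-2, -2, 9, -2, -2]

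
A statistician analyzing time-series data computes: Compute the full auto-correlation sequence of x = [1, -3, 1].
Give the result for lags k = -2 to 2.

r_xx[k] = sum_m x[m]*x[m+k], indexed from 0, for k = -2 to 2:
  r_xx[-2] = x[2]*x[0] = 1
  r_xx[-1] = x[1]*x[0] + x[2]*x[1] = -6
  r_xx[0] = x[0]*x[0] + x[1]*x[1] + x[2]*x[2] = 11
  r_xx[1] = x[0]*x[1] + x[1]*x[2] = -6
  r_xx[2] = x[0]*x[2] = 1
r_xx = [1, -6, 11, -6, 1]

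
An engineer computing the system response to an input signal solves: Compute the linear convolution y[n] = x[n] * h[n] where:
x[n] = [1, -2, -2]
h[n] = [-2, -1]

y[n] = sum_k x[k]*h[n-k]. Output length = len(x) + len(h) - 1 = 3 + 2 - 1 = 4.
y[0] = 1*-2 = -2
y[1] = -2*-2 + 1*-1 = 3
y[2] = -2*-2 + -2*-1 = 6
y[3] = -2*-1 = 2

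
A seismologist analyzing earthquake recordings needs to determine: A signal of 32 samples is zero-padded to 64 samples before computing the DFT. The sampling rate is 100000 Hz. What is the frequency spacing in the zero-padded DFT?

Original DFT: N = 32, resolution = f_s/N = 100000/32 = 3125 Hz
Zero-padded DFT: N = 64, resolution = f_s/N = 100000/64 = 3125/2 Hz
Zero-padding interpolates the spectrum (finer frequency grid)
but does NOT improve the true spectral resolution (ability to resolve close frequencies).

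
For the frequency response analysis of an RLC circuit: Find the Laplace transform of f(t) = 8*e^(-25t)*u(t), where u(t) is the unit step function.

Standard Laplace transform pair:
e^(-at)*u(t) <-> 1/(s+a)
With a = 25: L{8*e^(-25t)*u(t)} = 8/(s+25), ROC: Re(s) > -25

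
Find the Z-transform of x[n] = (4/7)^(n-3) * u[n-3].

Time-shifting property: if X(z) = Z{x[n]}, then Z{x[n-d]} = z^(-d) * X(z)
X(z) = z/(z - 4/7) for x[n] = (4/7)^n * u[n]
Z{x[n-3]} = z^(-3) * z/(z - 4/7) = z^(-2)/(z - 4/7)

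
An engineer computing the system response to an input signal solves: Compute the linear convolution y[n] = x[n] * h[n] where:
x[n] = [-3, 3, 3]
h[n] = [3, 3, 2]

y[n] = sum_k x[k]*h[n-k]. Output length = len(x) + len(h) - 1 = 3 + 3 - 1 = 5.
y[0] = -3*3 = -9
y[1] = 3*3 + -3*3 = 0
y[2] = 3*3 + 3*3 + -3*2 = 12
y[3] = 3*3 + 3*2 = 15
y[4] = 3*2 = 6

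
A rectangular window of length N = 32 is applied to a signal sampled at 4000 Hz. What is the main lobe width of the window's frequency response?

For a rectangular window of length N,
the main lobe width in frequency is 2*f_s/N.
= 2*4000/32 = 250 Hz
This determines the minimum frequency separation for resolving two sinusoids.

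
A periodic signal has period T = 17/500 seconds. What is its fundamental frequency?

The fundamental frequency is the reciprocal of the period.
f = 1/T = 1/(17/500) = 500/17 Hz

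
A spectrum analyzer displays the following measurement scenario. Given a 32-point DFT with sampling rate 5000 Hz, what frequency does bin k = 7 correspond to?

The frequency of DFT bin k is: f_k = k * f_s / N
f_7 = 7 * 5000 / 32 = 4375/4 Hz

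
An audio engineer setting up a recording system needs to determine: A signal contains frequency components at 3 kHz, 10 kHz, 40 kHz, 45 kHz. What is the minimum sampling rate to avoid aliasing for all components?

The highest frequency component is f_max = 45 kHz.
Nyquist rate = 2 * f_max = 2 * 45 kHz = 90 kHz.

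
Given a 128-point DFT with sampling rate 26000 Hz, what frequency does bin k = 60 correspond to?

The frequency of DFT bin k is: f_k = k * f_s / N
f_60 = 60 * 26000 / 128 = 24375/2 Hz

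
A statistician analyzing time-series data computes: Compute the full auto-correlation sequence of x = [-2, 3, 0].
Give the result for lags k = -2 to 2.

r_xx[k] = sum_m x[m]*x[m+k], indexed from 0, for k = -2 to 2:
  r_xx[-2] = x[2]*x[0] = 0
  r_xx[-1] = x[1]*x[0] + x[2]*x[1] = -6
  r_xx[0] = x[0]*x[0] + x[1]*x[1] + x[2]*x[2] = 13
  r_xx[1] = x[0]*x[1] + x[1]*x[2] = -6
  r_xx[2] = x[0]*x[2] = 0
r_xx = [0, -6, 13, -6, 0]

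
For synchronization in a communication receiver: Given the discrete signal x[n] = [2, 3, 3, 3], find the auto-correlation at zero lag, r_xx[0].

The auto-correlation at zero lag r_xx[0] equals the signal energy.
r_xx[0] = sum of x[n]^2 = 2^2 + 3^2 + 3^2 + 3^2
= 4 + 9 + 9 + 9 = 31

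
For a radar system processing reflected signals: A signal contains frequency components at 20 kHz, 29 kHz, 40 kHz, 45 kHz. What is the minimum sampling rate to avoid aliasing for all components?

The highest frequency component is f_max = 45 kHz.
Nyquist rate = 2 * f_max = 2 * 45 kHz = 90 kHz.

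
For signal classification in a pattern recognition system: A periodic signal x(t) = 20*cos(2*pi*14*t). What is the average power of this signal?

Average power of A*cos(wt) is A^2/2.
P = 20^2 / 2 = 400/2 = 200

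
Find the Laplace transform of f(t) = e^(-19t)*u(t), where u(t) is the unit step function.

Standard Laplace transform pair:
e^(-at)*u(t) <-> 1/(s+a)
With a = 19: L{e^(-19t)*u(t)} = 1/(s+19), ROC: Re(s) > -19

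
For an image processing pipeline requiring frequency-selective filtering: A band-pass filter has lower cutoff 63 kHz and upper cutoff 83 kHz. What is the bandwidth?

Bandwidth = f_high - f_low
= 83 kHz - 63 kHz = 20 kHz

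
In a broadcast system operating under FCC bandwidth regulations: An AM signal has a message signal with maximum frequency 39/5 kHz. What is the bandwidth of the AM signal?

In AM (double-sideband), the bandwidth is twice the message frequency.
BW = 2 * f_m = 2 * 39/5 kHz = 78/5 kHz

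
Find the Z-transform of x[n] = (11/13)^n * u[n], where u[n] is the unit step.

The Z-transform of a^n * u[n] is z/(z-a) for |z| > |a|.
Here a = 11/13, so X(z) = z/(z - (11/13)) = 13z/(13z - 11)
ROC: |z| > 11/13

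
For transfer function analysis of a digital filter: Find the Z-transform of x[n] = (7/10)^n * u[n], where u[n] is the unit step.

The Z-transform of a^n * u[n] is z/(z-a) for |z| > |a|.
Here a = 7/10, so X(z) = z/(z - (7/10)) = 10z/(10z - 7)
ROC: |z| > 7/10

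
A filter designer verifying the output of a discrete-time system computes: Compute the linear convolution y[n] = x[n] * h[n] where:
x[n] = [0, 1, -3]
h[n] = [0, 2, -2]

y[n] = sum_k x[k]*h[n-k]. Output length = len(x) + len(h) - 1 = 3 + 3 - 1 = 5.
y[0] = 0*0 = 0
y[1] = 1*0 + 0*2 = 0
y[2] = -3*0 + 1*2 + 0*-2 = 2
y[3] = -3*2 + 1*-2 = -8
y[4] = -3*-2 = 6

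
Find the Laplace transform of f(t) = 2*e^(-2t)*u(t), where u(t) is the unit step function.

Standard Laplace transform pair:
e^(-at)*u(t) <-> 1/(s+a)
With a = 2: L{2*e^(-2t)*u(t)} = 2/(s+2), ROC: Re(s) > -2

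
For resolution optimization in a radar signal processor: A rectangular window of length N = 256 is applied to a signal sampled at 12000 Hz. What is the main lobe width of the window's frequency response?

For a rectangular window of length N,
the main lobe width in frequency is 2*f_s/N.
= 2*12000/256 = 375/4 Hz
This determines the minimum frequency separation for resolving two sinusoids.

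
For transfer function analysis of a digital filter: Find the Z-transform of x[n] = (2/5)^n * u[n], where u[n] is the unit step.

The Z-transform of a^n * u[n] is z/(z-a) for |z| > |a|.
Here a = 2/5, so X(z) = z/(z - (2/5)) = 5z/(5z - 2)
ROC: |z| > 2/5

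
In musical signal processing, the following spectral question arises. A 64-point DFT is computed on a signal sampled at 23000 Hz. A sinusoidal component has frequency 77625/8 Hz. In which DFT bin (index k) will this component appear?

DFT frequency resolution = f_s/N = 23000/64 = 2875/8 Hz
Bin index k = f_signal / resolution = 77625/8 / 2875/8 = 27
The signal frequency 77625/8 Hz falls in DFT bin k = 27.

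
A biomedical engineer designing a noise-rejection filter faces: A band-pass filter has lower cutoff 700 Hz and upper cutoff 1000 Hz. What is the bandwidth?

Bandwidth = f_high - f_low
= 1000 Hz - 700 Hz = 300 Hz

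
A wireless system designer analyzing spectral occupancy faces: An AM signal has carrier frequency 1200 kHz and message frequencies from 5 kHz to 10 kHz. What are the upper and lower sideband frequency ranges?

Upper sideband (USB) = fc + [fm_low, fm_high] = 1200 + [5, 10] = [1205, 1210] kHz
Lower sideband (LSB) = fc - [fm_high, fm_low] = 1200 - [10, 5] = [1190, 1195] kHz
Total occupied spectrum: 1190 kHz to 1210 kHz (plus carrier at 1200 kHz)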